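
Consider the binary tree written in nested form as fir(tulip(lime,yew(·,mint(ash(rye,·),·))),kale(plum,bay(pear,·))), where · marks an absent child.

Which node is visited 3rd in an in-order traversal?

yew

In-order visits the left subtree, then the node, then the right subtree.
At fir: go left to tulip.
  At tulip: go left to lime.
    lime is a leaf — visit lime.
  Visit tulip.
  At tulip: go right to yew.
    At yew: no left child.
    Visit yew.
    At yew: go right to mint.
      At mint: go left to ash.
        At ash: go left to rye.
          rye is a leaf — visit rye.
        Visit ash.
        At ash: no right child.
      Visit mint.
      At mint: no right child.
Visit fir.
At fir: go right to kale.
  At kale: go left to plum.
    plum is a leaf — visit plum.
  Visit kale.
  At kale: go right to bay.
    At bay: go left to pear.
      pear is a leaf — visit pear.
    Visit bay.
    At bay: no right child.
Full in-order sequence: lime, tulip, yew, rye, ash, mint, fir, plum, kale, pear, bay.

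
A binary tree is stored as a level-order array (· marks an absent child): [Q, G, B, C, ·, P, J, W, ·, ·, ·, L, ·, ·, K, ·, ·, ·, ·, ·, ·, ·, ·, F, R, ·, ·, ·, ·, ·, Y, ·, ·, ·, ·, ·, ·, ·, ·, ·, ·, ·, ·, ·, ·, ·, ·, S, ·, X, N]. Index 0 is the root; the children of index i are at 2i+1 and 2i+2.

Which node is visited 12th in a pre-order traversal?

N

Pre-order visits the node, then its left subtree, then its right subtree.
Visit Q.
At Q: go left to G.
  Visit G.
  At G: go left to C.
    Visit C.
    At C: go left to W.
      W is a leaf — visit W.
    At C: no right child.
  At G: no right child.
At Q: go right to B.
  Visit B.
  At B: go left to P.
    Visit P.
    At P: go left to L.
      Visit L.
      At L: go left to F.
        Visit F.
        At F: go left to S.
          S is a leaf — visit S.
        At F: no right child.
      At L: go right to R.
        Visit R.
        At R: go left to X.
          X is a leaf — visit X.
        At R: go right to N.
          N is a leaf — visit N.
    At P: no right child.
  At B: go right to J.
    Visit J.
    At J: no left child.
    At J: go right to K.
      Visit K.
      At K: no left child.
      At K: go right to Y.
        Y is a leaf — visit Y.
Full pre-order sequence: Q, G, C, W, B, P, L, F, S, R, X, N, J, K, Y.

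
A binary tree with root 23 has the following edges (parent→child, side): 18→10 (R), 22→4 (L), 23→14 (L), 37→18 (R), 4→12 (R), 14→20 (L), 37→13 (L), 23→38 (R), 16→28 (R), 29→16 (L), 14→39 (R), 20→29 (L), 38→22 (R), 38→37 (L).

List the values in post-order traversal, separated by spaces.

28 16 29 20 39 14 13 10 18 37 12 4 22 38 23

Post-order visits the left subtree, then the right subtree, then the node.
At 23: go left to 14.
  At 14: go left to 20.
    At 20: go left to 29.
      At 29: go left to 16.
        At 16: no left child.
        At 16: go right to 28.
          28 is a leaf — visit 28.
        Visit 16.
      At 29: no right child.
      Visit 29.
    At 20: no right child.
    Visit 20.
  At 14: go right to 39.
    39 is a leaf — visit 39.
  Visit 14.
At 23: go right to 38.
  At 38: go left to 37.
    At 37: go left to 13.
      13 is a leaf — visit 13.
    At 37: go right to 18.
      At 18: no left child.
      At 18: go right to 10.
        10 is a leaf — visit 10.
      Visit 18.
    Visit 37.
  At 38: go right to 22.
    At 22: go left to 4.
      At 4: no left child.
      At 4: go right to 12.
        12 is a leaf — visit 12.
      Visit 4.
    At 22: no right child.
    Visit 22.
  Visit 38.
Visit 23.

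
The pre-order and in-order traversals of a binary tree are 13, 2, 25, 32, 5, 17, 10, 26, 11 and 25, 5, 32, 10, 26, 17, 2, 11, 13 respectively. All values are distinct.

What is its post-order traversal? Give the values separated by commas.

The first element of pre-order is the root; it splits in-order into left and right subtrees.
Root 13: left subtree has 8 nodes {25, 5, 32, 10, 26, 17, 2, 11}, right has 0 { }.
  Root 2: left subtree has 6 nodes {25, 5, 32, 10, 26, 17}, right has 1 {11}.
    Root 25: left subtree has 0 nodes { }, right has 5 {5, 32, 10, 26, 17}.
      Root 32: left subtree has 1 node {5}, right has 3 {10, 26, 17}.
        Root 17: left subtree has 2 nodes {10, 26}, right has 0 { }.
          Root 10: left subtree has 0 nodes { }, right has 1 {26}.

5, 26, 10, 17, 32, 25, 11, 2, 13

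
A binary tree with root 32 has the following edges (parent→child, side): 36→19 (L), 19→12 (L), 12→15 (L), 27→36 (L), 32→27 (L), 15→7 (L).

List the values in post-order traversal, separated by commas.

7, 15, 12, 19, 36, 27, 32

Post-order visits the left subtree, then the right subtree, then the node.
At 32: go left to 27.
  At 27: go left to 36.
    At 36: go left to 19.
      At 19: go left to 12.
        At 12: go left to 15.
          At 15: go left to 7.
            7 is a leaf — visit 7.
          At 15: no right child.
          Visit 15.
        At 12: no right child.
        Visit 12.
      At 19: no right child.
      Visit 19.
    At 36: no right child.
    Visit 36.
  At 27: no right child.
  Visit 27.
At 32: no right child.
Visit 32.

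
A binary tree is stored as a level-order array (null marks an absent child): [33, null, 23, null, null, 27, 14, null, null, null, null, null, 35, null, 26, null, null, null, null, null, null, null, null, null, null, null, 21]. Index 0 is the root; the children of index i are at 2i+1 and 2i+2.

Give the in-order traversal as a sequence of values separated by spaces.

33 27 35 21 23 14 26

In-order visits the left subtree, then the node, then the right subtree.
At 33: no left child.
Visit 33.
At 33: go right to 23.
  At 23: go left to 27.
    At 27: no left child.
    Visit 27.
    At 27: go right to 35.
      At 35: no left child.
      Visit 35.
      At 35: go right to 21.
        21 is a leaf — visit 21.
  Visit 23.
  At 23: go right to 14.
    At 14: no left child.
    Visit 14.
    At 14: go right to 26.
      26 is a leaf — visit 26.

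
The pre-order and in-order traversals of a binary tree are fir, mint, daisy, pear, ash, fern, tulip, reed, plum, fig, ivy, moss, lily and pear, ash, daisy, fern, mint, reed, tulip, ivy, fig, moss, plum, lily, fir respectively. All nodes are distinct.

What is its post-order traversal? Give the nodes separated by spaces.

The first element of pre-order is the root; it splits in-order into left and right subtrees.
Root fir: left subtree has 12 nodes {pear, ash, daisy, fern, mint, reed, tulip, ivy, fig, moss, plum, lily}, right has 0 { }.
  Root mint: left subtree has 4 nodes {pear, ash, daisy, fern}, right has 7 {reed, tulip, ivy, fig, moss, plum, lily}.
    Root daisy: left subtree has 2 nodes {pear, ash}, right has 1 {fern}.
      Root pear: left subtree has 0 nodes { }, right has 1 {ash}.
    Root tulip: left subtree has 1 node {reed}, right has 5 {ivy, fig, moss, plum, lily}.
      Root plum: left subtree has 3 nodes {ivy, fig, moss}, right has 1 {lily}.
        Root fig: left subtree has 1 node {ivy}, right has 1 {moss}.

ash pear fern daisy reed ivy moss fig lily plum tulip mint fir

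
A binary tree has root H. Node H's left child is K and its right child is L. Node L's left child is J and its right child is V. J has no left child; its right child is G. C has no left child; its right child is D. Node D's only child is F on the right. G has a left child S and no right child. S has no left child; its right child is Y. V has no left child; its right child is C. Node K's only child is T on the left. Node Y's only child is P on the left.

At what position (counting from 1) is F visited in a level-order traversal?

12

Level-order visits nodes level by level from the root, left to right within each level.
Level 0: H
Level 1: K, L
Level 2: T, J, V
Level 3: G, C
Level 4: S, D
Level 5: Y, F
Level 6: P
Full level-order sequence: H, K, L, T, J, V, G, C, S, D, Y, F, P.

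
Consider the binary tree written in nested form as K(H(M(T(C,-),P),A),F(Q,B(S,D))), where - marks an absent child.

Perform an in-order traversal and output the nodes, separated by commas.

C, T, M, P, H, A, K, Q, F, S, B, D

In-order visits the left subtree, then the node, then the right subtree.
At K: go left to H.
  At H: go left to M.
    At M: go left to T.
      At T: go left to C.
        C is a leaf — visit C.
      Visit T.
      At T: no right child.
    Visit M.
    At M: go right to P.
      P is a leaf — visit P.
  Visit H.
  At H: go right to A.
    A is a leaf — visit A.
Visit K.
At K: go right to F.
  At F: go left to Q.
    Q is a leaf — visit Q.
  Visit F.
  At F: go right to B.
    At B: go left to S.
      S is a leaf — visit S.
    Visit B.
    At B: go right to D.
      D is a leaf — visit D.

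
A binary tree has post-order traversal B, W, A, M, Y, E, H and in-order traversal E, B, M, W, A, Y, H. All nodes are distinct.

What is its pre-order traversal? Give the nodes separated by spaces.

H E Y M B A W

The last element of post-order is the root; it splits in-order into left and right subtrees.
Root H: left subtree has 6 nodes {E, B, M, W, A, Y}, right has 0 { }.
  Root E: left subtree has 0 nodes { }, right has 5 {B, M, W, A, Y}.
    Root Y: left subtree has 4 nodes {B, M, W, A}, right has 0 { }.
      Root M: left subtree has 1 node {B}, right has 2 {W, A}.
        Root A: left subtree has 1 node {W}, right has 0 { }.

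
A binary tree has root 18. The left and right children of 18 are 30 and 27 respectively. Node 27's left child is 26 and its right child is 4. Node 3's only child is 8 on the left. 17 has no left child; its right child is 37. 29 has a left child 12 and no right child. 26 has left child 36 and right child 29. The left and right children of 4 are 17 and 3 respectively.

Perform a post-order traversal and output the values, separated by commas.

Post-order visits the left subtree, then the right subtree, then the node.
At 18: go left to 30.
  30 is a leaf — visit 30.
At 18: go right to 27.
  At 27: go left to 26.
    At 26: go left to 36.
      36 is a leaf — visit 36.
    At 26: go right to 29.
      At 29: go left to 12.
        12 is a leaf — visit 12.
      At 29: no right child.
      Visit 29.
    Visit 26.
  At 27: go right to 4.
    At 4: go left to 17.
      At 17: no left child.
      At 17: go right to 37.
        37 is a leaf — visit 37.
      Visit 17.
    At 4: go right to 3.
      At 3: go left to 8.
        8 is a leaf — visit 8.
      At 3: no right child.
      Visit 3.
    Visit 4.
  Visit 27.
Visit 18.

30, 36, 12, 29, 26, 37, 17, 8, 3, 4, 27, 18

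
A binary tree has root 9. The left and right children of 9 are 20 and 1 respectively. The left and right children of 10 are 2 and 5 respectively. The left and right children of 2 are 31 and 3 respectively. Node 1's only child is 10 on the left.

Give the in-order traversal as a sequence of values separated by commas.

20, 9, 31, 2, 3, 10, 5, 1

In-order visits the left subtree, then the node, then the right subtree.
At 9: go left to 20.
  20 is a leaf — visit 20.
Visit 9.
At 9: go right to 1.
  At 1: go left to 10.
    At 10: go left to 2.
      At 2: go left to 31.
        31 is a leaf — visit 31.
      Visit 2.
      At 2: go right to 3.
        3 is a leaf — visit 3.
    Visit 10.
    At 10: go right to 5.
      5 is a leaf — visit 5.
  Visit 1.
  At 1: no right child.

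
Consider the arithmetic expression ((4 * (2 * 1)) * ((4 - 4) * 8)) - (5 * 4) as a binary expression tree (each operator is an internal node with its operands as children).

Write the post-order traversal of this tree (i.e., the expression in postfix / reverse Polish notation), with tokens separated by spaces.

4 2 1 * * 4 4 - 8 * * 5 4 * -

Post-order on an expression tree gives postfix notation: for each operator, emit left operand, right operand, then the operator.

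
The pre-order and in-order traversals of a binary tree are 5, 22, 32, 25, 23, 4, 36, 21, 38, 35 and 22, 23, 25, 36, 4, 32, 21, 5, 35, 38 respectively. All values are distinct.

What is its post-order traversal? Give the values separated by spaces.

23 36 4 25 21 32 22 35 38 5

The first element of pre-order is the root; it splits in-order into left and right subtrees.
Root 5: left subtree has 7 nodes {22, 23, 25, 36, 4, 32, 21}, right has 2 {35, 38}.
  Root 22: left subtree has 0 nodes { }, right has 6 {23, 25, 36, 4, 32, 21}.
    Root 32: left subtree has 4 nodes {23, 25, 36, 4}, right has 1 {21}.
      Root 25: left subtree has 1 node {23}, right has 2 {36, 4}.
        Root 4: left subtree has 1 node {36}, right has 0 { }.
  Root 38: left subtree has 1 node {35}, right has 0 { }.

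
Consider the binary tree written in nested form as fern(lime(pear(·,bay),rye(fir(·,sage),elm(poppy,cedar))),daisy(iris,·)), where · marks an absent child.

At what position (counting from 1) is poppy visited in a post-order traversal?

5

Post-order visits the left subtree, then the right subtree, then the node.
At fern: go left to lime.
  At lime: go left to pear.
    At pear: no left child.
    At pear: go right to bay.
      bay is a leaf — visit bay.
    Visit pear.
  At lime: go right to rye.
    At rye: go left to fir.
      At fir: no left child.
      At fir: go right to sage.
        sage is a leaf — visit sage.
      Visit fir.
    At rye: go right to elm.
      At elm: go left to poppy.
        poppy is a leaf — visit poppy.
      At elm: go right to cedar.
        cedar is a leaf — visit cedar.
      Visit elm.
    Visit rye.
  Visit lime.
At fern: go right to daisy.
  At daisy: go left to iris.
    iris is a leaf — visit iris.
  At daisy: no right child.
  Visit daisy.
Visit fern.
Full post-order sequence: bay, pear, sage, fir, poppy, cedar, elm, rye, lime, iris, daisy, fern.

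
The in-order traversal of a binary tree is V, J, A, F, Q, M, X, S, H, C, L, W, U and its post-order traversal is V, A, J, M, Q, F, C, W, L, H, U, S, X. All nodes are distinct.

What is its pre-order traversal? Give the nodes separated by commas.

The last element of post-order is the root; it splits in-order into left and right subtrees.
Root X: left subtree has 6 nodes {V, J, A, F, Q, M}, right has 6 {S, H, C, L, W, U}.
  Root F: left subtree has 3 nodes {V, J, A}, right has 2 {Q, M}.
    Root J: left subtree has 1 node {V}, right has 1 {A}.
    Root Q: left subtree has 0 nodes { }, right has 1 {M}.
  Root S: left subtree has 0 nodes { }, right has 5 {H, C, L, W, U}.
    Root U: left subtree has 4 nodes {H, C, L, W}, right has 0 { }.
      Root H: left subtree has 0 nodes { }, right has 3 {C, L, W}.
        Root L: left subtree has 1 node {C}, right has 1 {W}.

X, F, J, V, A, Q, M, S, U, H, L, C, W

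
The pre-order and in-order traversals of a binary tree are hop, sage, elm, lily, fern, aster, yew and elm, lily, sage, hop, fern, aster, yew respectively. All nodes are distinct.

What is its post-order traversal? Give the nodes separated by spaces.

lily elm sage yew aster fern hop

The first element of pre-order is the root; it splits in-order into left and right subtrees.
Root hop: left subtree has 3 nodes {elm, lily, sage}, right has 3 {fern, aster, yew}.
  Root sage: left subtree has 2 nodes {elm, lily}, right has 0 { }.
    Root elm: left subtree has 0 nodes { }, right has 1 {lily}.
  Root fern: left subtree has 0 nodes { }, right has 2 {aster, yew}.
    Root aster: left subtree has 0 nodes { }, right has 1 {yew}.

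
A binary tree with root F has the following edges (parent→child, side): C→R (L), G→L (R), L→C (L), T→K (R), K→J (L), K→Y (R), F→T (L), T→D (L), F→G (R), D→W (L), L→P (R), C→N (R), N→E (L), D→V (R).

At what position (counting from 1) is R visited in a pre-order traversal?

Pre-order visits the node, then its left subtree, then its right subtree.
Visit F.
At F: go left to T.
  Visit T.
  At T: go left to D.
    Visit D.
    At D: go left to W.
      W is a leaf — visit W.
    At D: go right to V.
      V is a leaf — visit V.
  At T: go right to K.
    Visit K.
    At K: go left to J.
      J is a leaf — visit J.
    At K: go right to Y.
      Y is a leaf — visit Y.
At F: go right to G.
  Visit G.
  At G: no left child.
  At G: go right to L.
    Visit L.
    At L: go left to C.
      Visit C.
      At C: go left to R.
        R is a leaf — visit R.
      At C: go right to N.
        Visit N.
        At N: go left to E.
          E is a leaf — visit E.
        At N: no right child.
    At L: go right to P.
      P is a leaf — visit P.
Full pre-order sequence: F, T, D, W, V, K, J, Y, G, L, C, R, N, E, P.

12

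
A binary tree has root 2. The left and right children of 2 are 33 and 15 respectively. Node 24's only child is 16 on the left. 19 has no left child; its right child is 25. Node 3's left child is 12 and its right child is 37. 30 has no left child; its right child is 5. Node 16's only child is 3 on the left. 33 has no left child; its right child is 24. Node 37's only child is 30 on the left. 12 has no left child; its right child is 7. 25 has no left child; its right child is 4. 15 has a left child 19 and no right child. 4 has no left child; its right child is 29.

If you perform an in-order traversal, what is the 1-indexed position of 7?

3

In-order visits the left subtree, then the node, then the right subtree.
At 2: go left to 33.
  At 33: no left child.
  Visit 33.
  At 33: go right to 24.
    At 24: go left to 16.
      At 16: go left to 3.
        At 3: go left to 12.
          At 12: no left child.
          Visit 12.
          At 12: go right to 7.
            7 is a leaf — visit 7.
        Visit 3.
        At 3: go right to 37.
          At 37: go left to 30.
            At 30: no left child.
            Visit 30.
            At 30: go right to 5.
              5 is a leaf — visit 5.
          Visit 37.
          At 37: no right child.
      Visit 16.
      At 16: no right child.
    Visit 24.
    At 24: no right child.
Visit 2.
At 2: go right to 15.
  At 15: go left to 19.
    At 19: no left child.
    Visit 19.
    At 19: go right to 25.
      At 25: no left child.
      Visit 25.
      At 25: go right to 4.
        At 4: no left child.
        Visit 4.
        At 4: go right to 29.
          29 is a leaf — visit 29.
  Visit 15.
  At 15: no right child.
Full in-order sequence: 33, 12, 7, 3, 30, 5, 37, 16, 24, 2, 19, 25, 4, 29, 15.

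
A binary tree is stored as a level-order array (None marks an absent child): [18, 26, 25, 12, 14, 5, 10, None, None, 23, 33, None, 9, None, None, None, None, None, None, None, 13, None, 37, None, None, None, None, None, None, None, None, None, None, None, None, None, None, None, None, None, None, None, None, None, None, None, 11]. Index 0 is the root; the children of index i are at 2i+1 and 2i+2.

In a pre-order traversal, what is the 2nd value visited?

Pre-order visits the node, then its left subtree, then its right subtree.
Visit 18.
At 18: go left to 26.
  Visit 26.
  At 26: go left to 12.
    12 is a leaf — visit 12.
  At 26: go right to 14.
    Visit 14.
    At 14: go left to 23.
      Visit 23.
      At 23: no left child.
      At 23: go right to 13.
        13 is a leaf — visit 13.
    At 14: go right to 33.
      Visit 33.
      At 33: no left child.
      At 33: go right to 37.
        Visit 37.
        At 37: no left child.
        At 37: go right to 11.
          11 is a leaf — visit 11.
At 18: go right to 25.
  Visit 25.
  At 25: go left to 5.
    Visit 5.
    At 5: no left child.
    At 5: go right to 9.
      9 is a leaf — visit 9.
  At 25: go right to 10.
    10 is a leaf — visit 10.
Full pre-order sequence: 18, 26, 12, 14, 23, 13, 33, 37, 11, 25, 5, 9, 10.

26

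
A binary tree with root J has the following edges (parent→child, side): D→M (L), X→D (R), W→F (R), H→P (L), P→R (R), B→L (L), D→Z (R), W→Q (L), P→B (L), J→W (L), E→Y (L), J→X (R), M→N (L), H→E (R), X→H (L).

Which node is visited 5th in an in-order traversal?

L

In-order visits the left subtree, then the node, then the right subtree.
At J: go left to W.
  At W: go left to Q.
    Q is a leaf — visit Q.
  Visit W.
  At W: go right to F.
    F is a leaf — visit F.
Visit J.
At J: go right to X.
  At X: go left to H.
    At H: go left to P.
      At P: go left to B.
        At B: go left to L.
          L is a leaf — visit L.
        Visit B.
        At B: no right child.
      Visit P.
      At P: go right to R.
        R is a leaf — visit R.
    Visit H.
    At H: go right to E.
      At E: go left to Y.
        Y is a leaf — visit Y.
      Visit E.
      At E: no right child.
  Visit X.
  At X: go right to D.
    At D: go left to M.
      At M: go left to N.
        N is a leaf — visit N.
      Visit M.
      At M: no right child.
    Visit D.
    At D: go right to Z.
      Z is a leaf — visit Z.
Full in-order sequence: Q, W, F, J, L, B, P, R, H, Y, E, X, N, M, D, Z.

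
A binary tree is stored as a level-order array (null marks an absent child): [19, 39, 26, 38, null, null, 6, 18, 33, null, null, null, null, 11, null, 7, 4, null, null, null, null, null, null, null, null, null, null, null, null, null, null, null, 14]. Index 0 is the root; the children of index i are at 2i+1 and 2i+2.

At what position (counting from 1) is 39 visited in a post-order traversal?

Post-order visits the left subtree, then the right subtree, then the node.
At 19: go left to 39.
  At 39: go left to 38.
    At 38: go left to 18.
      At 18: go left to 7.
        At 7: no left child.
        At 7: go right to 14.
          14 is a leaf — visit 14.
        Visit 7.
      At 18: go right to 4.
        4 is a leaf — visit 4.
      Visit 18.
    At 38: go right to 33.
      33 is a leaf — visit 33.
    Visit 38.
  At 39: no right child.
  Visit 39.
At 19: go right to 26.
  At 26: no left child.
  At 26: go right to 6.
    At 6: go left to 11.
      11 is a leaf — visit 11.
    At 6: no right child.
    Visit 6.
  Visit 26.
Visit 19.
Full post-order sequence: 14, 7, 4, 18, 33, 38, 39, 11, 6, 26, 19.

7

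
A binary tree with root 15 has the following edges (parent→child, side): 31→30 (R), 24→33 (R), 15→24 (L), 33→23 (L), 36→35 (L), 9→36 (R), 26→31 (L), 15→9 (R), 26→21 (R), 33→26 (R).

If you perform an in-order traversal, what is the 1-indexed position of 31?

4

In-order visits the left subtree, then the node, then the right subtree.
At 15: go left to 24.
  At 24: no left child.
  Visit 24.
  At 24: go right to 33.
    At 33: go left to 23.
      23 is a leaf — visit 23.
    Visit 33.
    At 33: go right to 26.
      At 26: go left to 31.
        At 31: no left child.
        Visit 31.
        At 31: go right to 30.
          30 is a leaf — visit 30.
      Visit 26.
      At 26: go right to 21.
        21 is a leaf — visit 21.
Visit 15.
At 15: go right to 9.
  At 9: no left child.
  Visit 9.
  At 9: go right to 36.
    At 36: go left to 35.
      35 is a leaf — visit 35.
    Visit 36.
    At 36: no right child.
Full in-order sequence: 24, 23, 33, 31, 30, 26, 21, 15, 9, 35, 36.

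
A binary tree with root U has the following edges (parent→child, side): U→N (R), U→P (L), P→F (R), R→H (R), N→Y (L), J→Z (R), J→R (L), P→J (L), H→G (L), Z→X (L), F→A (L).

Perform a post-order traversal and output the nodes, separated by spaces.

G H R X Z J A F P Y N U

Post-order visits the left subtree, then the right subtree, then the node.
At U: go left to P.
  At P: go left to J.
    At J: go left to R.
      At R: no left child.
      At R: go right to H.
        At H: go left to G.
          G is a leaf — visit G.
        At H: no right child.
        Visit H.
      Visit R.
    At J: go right to Z.
      At Z: go left to X.
        X is a leaf — visit X.
      At Z: no right child.
      Visit Z.
    Visit J.
  At P: go right to F.
    At F: go left to A.
      A is a leaf — visit A.
    At F: no right child.
    Visit F.
  Visit P.
At U: go right to N.
  At N: go left to Y.
    Y is a leaf — visit Y.
  At N: no right child.
  Visit N.
Visit U.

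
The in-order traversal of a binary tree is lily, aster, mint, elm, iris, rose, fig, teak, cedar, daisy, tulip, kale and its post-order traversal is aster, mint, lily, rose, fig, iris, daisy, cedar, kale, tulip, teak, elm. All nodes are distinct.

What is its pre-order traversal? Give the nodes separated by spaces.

The last element of post-order is the root; it splits in-order into left and right subtrees.
Root elm: left subtree has 3 nodes {lily, aster, mint}, right has 8 {iris, rose, fig, teak, cedar, daisy, tulip, kale}.
  Root lily: left subtree has 0 nodes { }, right has 2 {aster, mint}.
    Root mint: left subtree has 1 node {aster}, right has 0 { }.
  Root teak: left subtree has 3 nodes {iris, rose, fig}, right has 4 {cedar, daisy, tulip, kale}.
    Root iris: left subtree has 0 nodes { }, right has 2 {rose, fig}.
      Root fig: left subtree has 1 node {rose}, right has 0 { }.
    Root tulip: left subtree has 2 nodes {cedar, daisy}, right has 1 {kale}.
      Root cedar: left subtree has 0 nodes { }, right has 1 {daisy}.

elm lily mint aster teak iris fig rose tulip cedar daisy kale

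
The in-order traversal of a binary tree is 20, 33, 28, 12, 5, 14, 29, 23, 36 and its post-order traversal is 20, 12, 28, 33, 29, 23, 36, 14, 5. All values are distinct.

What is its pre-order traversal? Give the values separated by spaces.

5 33 20 28 12 14 36 23 29

The last element of post-order is the root; it splits in-order into left and right subtrees.
Root 5: left subtree has 4 nodes {20, 33, 28, 12}, right has 4 {14, 29, 23, 36}.
  Root 33: left subtree has 1 node {20}, right has 2 {28, 12}.
    Root 28: left subtree has 0 nodes { }, right has 1 {12}.
  Root 14: left subtree has 0 nodes { }, right has 3 {29, 23, 36}.
    Root 36: left subtree has 2 nodes {29, 23}, right has 0 { }.
      Root 23: left subtree has 1 node {29}, right has 0 { }.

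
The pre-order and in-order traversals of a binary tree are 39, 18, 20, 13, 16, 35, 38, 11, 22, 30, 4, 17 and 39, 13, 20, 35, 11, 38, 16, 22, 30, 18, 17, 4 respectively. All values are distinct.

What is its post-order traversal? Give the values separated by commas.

13, 11, 38, 35, 30, 22, 16, 20, 17, 4, 18, 39

The first element of pre-order is the root; it splits in-order into left and right subtrees.
Root 39: left subtree has 0 nodes { }, right has 11 {13, 20, 35, 11, 38, 16, 22, 30, 18, 17, 4}.
  Root 18: left subtree has 8 nodes {13, 20, 35, 11, 38, 16, 22, 30}, right has 2 {17, 4}.
    Root 20: left subtree has 1 node {13}, right has 6 {35, 11, 38, 16, 22, 30}.
      Root 16: left subtree has 3 nodes {35, 11, 38}, right has 2 {22, 30}.
        Root 35: left subtree has 0 nodes { }, right has 2 {11, 38}.
          Root 38: left subtree has 1 node {11}, right has 0 { }.
        Root 22: left subtree has 0 nodes { }, right has 1 {30}.
    Root 4: left subtree has 1 node {17}, right has 0 { }.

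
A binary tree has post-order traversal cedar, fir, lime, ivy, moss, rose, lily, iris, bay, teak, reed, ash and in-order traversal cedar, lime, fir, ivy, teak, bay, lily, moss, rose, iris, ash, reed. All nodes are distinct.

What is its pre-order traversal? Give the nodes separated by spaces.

ash teak ivy lime cedar fir bay iris lily rose moss reed

The last element of post-order is the root; it splits in-order into left and right subtrees.
Root ash: left subtree has 10 nodes {cedar, lime, fir, ivy, teak, bay, lily, moss, rose, iris}, right has 1 {reed}.
  Root teak: left subtree has 4 nodes {cedar, lime, fir, ivy}, right has 5 {bay, lily, moss, rose, iris}.
    Root ivy: left subtree has 3 nodes {cedar, lime, fir}, right has 0 { }.
      Root lime: left subtree has 1 node {cedar}, right has 1 {fir}.
    Root bay: left subtree has 0 nodes { }, right has 4 {lily, moss, rose, iris}.
      Root iris: left subtree has 3 nodes {lily, moss, rose}, right has 0 { }.
        Root lily: left subtree has 0 nodes { }, right has 2 {moss, rose}.
          Root rose: left subtree has 1 node {moss}, right has 0 { }.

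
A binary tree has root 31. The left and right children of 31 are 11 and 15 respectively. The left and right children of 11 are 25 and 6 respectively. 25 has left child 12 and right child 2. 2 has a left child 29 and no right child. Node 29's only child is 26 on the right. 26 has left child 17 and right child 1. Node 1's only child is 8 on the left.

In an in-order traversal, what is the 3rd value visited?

29

In-order visits the left subtree, then the node, then the right subtree.
At 31: go left to 11.
  At 11: go left to 25.
    At 25: go left to 12.
      12 is a leaf — visit 12.
    Visit 25.
    At 25: go right to 2.
      At 2: go left to 29.
        At 29: no left child.
        Visit 29.
        At 29: go right to 26.
          At 26: go left to 17.
            17 is a leaf — visit 17.
          Visit 26.
          At 26: go right to 1.
            At 1: go left to 8.
              8 is a leaf — visit 8.
            Visit 1.
            At 1: no right child.
      Visit 2.
      At 2: no right child.
  Visit 11.
  At 11: go right to 6.
    6 is a leaf — visit 6.
Visit 31.
At 31: go right to 15.
  15 is a leaf — visit 15.
Full in-order sequence: 12, 25, 29, 17, 26, 8, 1, 2, 11, 6, 31, 15.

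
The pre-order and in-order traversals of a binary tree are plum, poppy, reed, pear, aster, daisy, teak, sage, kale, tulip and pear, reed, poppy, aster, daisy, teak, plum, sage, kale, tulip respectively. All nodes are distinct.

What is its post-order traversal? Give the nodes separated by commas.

pear, reed, teak, daisy, aster, poppy, tulip, kale, sage, plum

The first element of pre-order is the root; it splits in-order into left and right subtrees.
Root plum: left subtree has 6 nodes {pear, reed, poppy, aster, daisy, teak}, right has 3 {sage, kale, tulip}.
  Root poppy: left subtree has 2 nodes {pear, reed}, right has 3 {aster, daisy, teak}.
    Root reed: left subtree has 1 node {pear}, right has 0 { }.
    Root aster: left subtree has 0 nodes { }, right has 2 {daisy, teak}.
      Root daisy: left subtree has 0 nodes { }, right has 1 {teak}.
  Root sage: left subtree has 0 nodes { }, right has 2 {kale, tulip}.
    Root kale: left subtree has 0 nodes { }, right has 1 {tulip}.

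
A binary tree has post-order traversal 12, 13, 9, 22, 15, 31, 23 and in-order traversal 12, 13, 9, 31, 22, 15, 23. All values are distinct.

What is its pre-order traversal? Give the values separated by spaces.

The last element of post-order is the root; it splits in-order into left and right subtrees.
Root 23: left subtree has 6 nodes {12, 13, 9, 31, 22, 15}, right has 0 { }.
  Root 31: left subtree has 3 nodes {12, 13, 9}, right has 2 {22, 15}.
    Root 9: left subtree has 2 nodes {12, 13}, right has 0 { }.
      Root 13: left subtree has 1 node {12}, right has 0 { }.
    Root 15: left subtree has 1 node {22}, right has 0 { }.

23 31 9 13 12 15 22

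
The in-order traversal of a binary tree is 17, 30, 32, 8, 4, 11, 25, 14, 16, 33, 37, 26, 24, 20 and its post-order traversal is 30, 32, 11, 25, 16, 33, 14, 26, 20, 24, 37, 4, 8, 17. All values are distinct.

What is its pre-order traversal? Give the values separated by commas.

The last element of post-order is the root; it splits in-order into left and right subtrees.
Root 17: left subtree has 0 nodes { }, right has 13 {30, 32, 8, 4, 11, 25, 14, 16, 33, 37, 26, 24, 20}.
  Root 8: left subtree has 2 nodes {30, 32}, right has 10 {4, 11, 25, 14, 16, 33, 37, 26, 24, 20}.
    Root 32: left subtree has 1 node {30}, right has 0 { }.
    Root 4: left subtree has 0 nodes { }, right has 9 {11, 25, 14, 16, 33, 37, 26, 24, 20}.
      Root 37: left subtree has 5 nodes {11, 25, 14, 16, 33}, right has 3 {26, 24, 20}.
        Root 14: left subtree has 2 nodes {11, 25}, right has 2 {16, 33}.
          Root 25: left subtree has 1 node {11}, right has 0 { }.
          Root 33: left subtree has 1 node {16}, right has 0 { }.
        Root 24: left subtree has 1 node {26}, right has 1 {20}.

17, 8, 32, 30, 4, 37, 14, 25, 11, 33, 16, 24, 26, 20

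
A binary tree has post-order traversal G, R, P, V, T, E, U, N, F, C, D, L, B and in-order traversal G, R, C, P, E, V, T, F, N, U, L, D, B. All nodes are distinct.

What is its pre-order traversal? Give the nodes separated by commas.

The last element of post-order is the root; it splits in-order into left and right subtrees.
Root B: left subtree has 12 nodes {G, R, C, P, E, V, T, F, N, U, L, D}, right has 0 { }.
  Root L: left subtree has 10 nodes {G, R, C, P, E, V, T, F, N, U}, right has 1 {D}.
    Root C: left subtree has 2 nodes {G, R}, right has 7 {P, E, V, T, F, N, U}.
      Root R: left subtree has 1 node {G}, right has 0 { }.
      Root F: left subtree has 4 nodes {P, E, V, T}, right has 2 {N, U}.
        Root E: left subtree has 1 node {P}, right has 2 {V, T}.
          Root T: left subtree has 1 node {V}, right has 0 { }.
        Root N: left subtree has 0 nodes { }, right has 1 {U}.

B, L, C, R, G, F, E, P, T, V, N, U, D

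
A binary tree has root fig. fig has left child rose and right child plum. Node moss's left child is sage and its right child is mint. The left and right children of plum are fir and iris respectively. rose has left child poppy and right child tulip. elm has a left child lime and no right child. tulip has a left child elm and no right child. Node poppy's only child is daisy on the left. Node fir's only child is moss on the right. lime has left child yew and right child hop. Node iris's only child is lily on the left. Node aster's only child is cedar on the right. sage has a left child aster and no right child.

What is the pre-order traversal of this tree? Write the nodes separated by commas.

Pre-order visits the node, then its left subtree, then its right subtree.
Visit fig.
At fig: go left to rose.
  Visit rose.
  At rose: go left to poppy.
    Visit poppy.
    At poppy: go left to daisy.
      daisy is a leaf — visit daisy.
    At poppy: no right child.
  At rose: go right to tulip.
    Visit tulip.
    At tulip: go left to elm.
      Visit elm.
      At elm: go left to lime.
        Visit lime.
        At lime: go left to yew.
          yew is a leaf — visit yew.
        At lime: go right to hop.
          hop is a leaf — visit hop.
      At elm: no right child.
    At tulip: no right child.
At fig: go right to plum.
  Visit plum.
  At plum: go left to fir.
    Visit fir.
    At fir: no left child.
    At fir: go right to moss.
      Visit moss.
      At moss: go left to sage.
        Visit sage.
        At sage: go left to aster.
          Visit aster.
          At aster: no left child.
          At aster: go right to cedar.
            cedar is a leaf — visit cedar.
        At sage: no right child.
      At moss: go right to mint.
        mint is a leaf — visit mint.
  At plum: go right to iris.
    Visit iris.
    At iris: go left to lily.
      lily is a leaf — visit lily.
    At iris: no right child.

fig, rose, poppy, daisy, tulip, elm, lime, yew, hop, plum, fir, moss, sage, aster, cedar, mint, iris, lily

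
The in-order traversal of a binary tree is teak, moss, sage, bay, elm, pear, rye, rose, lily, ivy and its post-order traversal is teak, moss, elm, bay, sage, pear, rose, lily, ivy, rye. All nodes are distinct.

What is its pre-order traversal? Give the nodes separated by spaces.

rye pear sage moss teak bay elm ivy lily rose

The last element of post-order is the root; it splits in-order into left and right subtrees.
Root rye: left subtree has 6 nodes {teak, moss, sage, bay, elm, pear}, right has 3 {rose, lily, ivy}.
  Root pear: left subtree has 5 nodes {teak, moss, sage, bay, elm}, right has 0 { }.
    Root sage: left subtree has 2 nodes {teak, moss}, right has 2 {bay, elm}.
      Root moss: left subtree has 1 node {teak}, right has 0 { }.
      Root bay: left subtree has 0 nodes { }, right has 1 {elm}.
  Root ivy: left subtree has 2 nodes {rose, lily}, right has 0 { }.
    Root lily: left subtree has 1 node {rose}, right has 0 { }.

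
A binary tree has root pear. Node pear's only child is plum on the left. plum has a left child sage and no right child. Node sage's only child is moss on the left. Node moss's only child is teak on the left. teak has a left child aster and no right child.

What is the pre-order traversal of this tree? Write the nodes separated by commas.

pear, plum, sage, moss, teak, aster

Pre-order visits the node, then its left subtree, then its right subtree.
Visit pear.
At pear: go left to plum.
  Visit plum.
  At plum: go left to sage.
    Visit sage.
    At sage: go left to moss.
      Visit moss.
      At moss: go left to teak.
        Visit teak.
        At teak: go left to aster.
          aster is a leaf — visit aster.
        At teak: no right child.
      At moss: no right child.
    At sage: no right child.
  At plum: no right child.
At pear: no right child.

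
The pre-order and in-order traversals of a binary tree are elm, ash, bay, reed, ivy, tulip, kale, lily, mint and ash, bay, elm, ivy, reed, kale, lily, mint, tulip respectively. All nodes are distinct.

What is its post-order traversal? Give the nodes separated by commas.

bay, ash, ivy, mint, lily, kale, tulip, reed, elm

The first element of pre-order is the root; it splits in-order into left and right subtrees.
Root elm: left subtree has 2 nodes {ash, bay}, right has 6 {ivy, reed, kale, lily, mint, tulip}.
  Root ash: left subtree has 0 nodes { }, right has 1 {bay}.
  Root reed: left subtree has 1 node {ivy}, right has 4 {kale, lily, mint, tulip}.
    Root tulip: left subtree has 3 nodes {kale, lily, mint}, right has 0 { }.
      Root kale: left subtree has 0 nodes { }, right has 2 {lily, mint}.
        Root lily: left subtree has 0 nodes { }, right has 1 {mint}.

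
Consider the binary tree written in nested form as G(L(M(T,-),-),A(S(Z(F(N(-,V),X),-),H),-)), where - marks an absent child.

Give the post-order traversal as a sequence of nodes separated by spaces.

Post-order visits the left subtree, then the right subtree, then the node.
At G: go left to L.
  At L: go left to M.
    At M: go left to T.
      T is a leaf — visit T.
    At M: no right child.
    Visit M.
  At L: no right child.
  Visit L.
At G: go right to A.
  At A: go left to S.
    At S: go left to Z.
      At Z: go left to F.
        At F: go left to N.
          At N: no left child.
          At N: go right to V.
            V is a leaf — visit V.
          Visit N.
        At F: go right to X.
          X is a leaf — visit X.
        Visit F.
      At Z: no right child.
      Visit Z.
    At S: go right to H.
      H is a leaf — visit H.
    Visit S.
  At A: no right child.
  Visit A.
Visit G.

T M L V N X F Z H S A G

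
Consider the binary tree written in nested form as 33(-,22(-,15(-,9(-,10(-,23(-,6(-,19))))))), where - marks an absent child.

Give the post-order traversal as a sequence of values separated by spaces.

19 6 23 10 9 15 22 33

Post-order visits the left subtree, then the right subtree, then the node.
At 33: no left child.
At 33: go right to 22.
  At 22: no left child.
  At 22: go right to 15.
    At 15: no left child.
    At 15: go right to 9.
      At 9: no left child.
      At 9: go right to 10.
        At 10: no left child.
        At 10: go right to 23.
          At 23: no left child.
          At 23: go right to 6.
            At 6: no left child.
            At 6: go right to 19.
              19 is a leaf — visit 19.
            Visit 6.
          Visit 23.
        Visit 10.
      Visit 9.
    Visit 15.
  Visit 22.
Visit 33.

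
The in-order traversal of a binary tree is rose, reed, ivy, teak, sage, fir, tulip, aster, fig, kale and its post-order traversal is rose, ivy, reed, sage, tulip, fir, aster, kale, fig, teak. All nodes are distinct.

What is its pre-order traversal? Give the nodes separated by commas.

teak, reed, rose, ivy, fig, aster, fir, sage, tulip, kale

The last element of post-order is the root; it splits in-order into left and right subtrees.
Root teak: left subtree has 3 nodes {rose, reed, ivy}, right has 6 {sage, fir, tulip, aster, fig, kale}.
  Root reed: left subtree has 1 node {rose}, right has 1 {ivy}.
  Root fig: left subtree has 4 nodes {sage, fir, tulip, aster}, right has 1 {kale}.
    Root aster: left subtree has 3 nodes {sage, fir, tulip}, right has 0 { }.
      Root fir: left subtree has 1 node {sage}, right has 1 {tulip}.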